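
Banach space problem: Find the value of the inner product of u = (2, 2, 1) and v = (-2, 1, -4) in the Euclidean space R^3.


Computing the standard inner product <u, v> = sum u_i * v_i
= 2*-2 + 2*1 + 1*-4
= -4 + 2 + -4
= -6

-6


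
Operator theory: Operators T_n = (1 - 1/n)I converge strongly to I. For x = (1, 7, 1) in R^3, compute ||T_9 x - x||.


T_9 x - x = (1 - 1/9)x - x = -x/9
||x|| = sqrt(51) = 7.1414
||T_9 x - x|| = ||x||/9 = 7.1414/9 = 0.7935

0.7935


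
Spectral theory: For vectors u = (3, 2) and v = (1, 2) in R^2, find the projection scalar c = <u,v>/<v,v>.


Computing <u,v> = 3*1 + 2*2 = 7
Computing <v,v> = 1^2 + 2^2 = 5
Projection coefficient = 7/5 = 1.4000

1.4000


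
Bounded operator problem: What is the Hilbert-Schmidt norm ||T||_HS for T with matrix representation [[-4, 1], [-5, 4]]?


The Hilbert-Schmidt norm is sqrt(sum of squares of all entries).
Sum of squares = (-4)^2 + 1^2 + (-5)^2 + 4^2
= 16 + 1 + 25 + 16 = 58
||T||_HS = sqrt(58) = 7.6158

7.6158


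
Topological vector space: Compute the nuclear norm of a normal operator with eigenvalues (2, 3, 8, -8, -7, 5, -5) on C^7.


For a normal operator, singular values equal |eigenvalues|.
Trace norm = sum |lambda_i| = 2 + 3 + 8 + 8 + 7 + 5 + 5
= 38

38


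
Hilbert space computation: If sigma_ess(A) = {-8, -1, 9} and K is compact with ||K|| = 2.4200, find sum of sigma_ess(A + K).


By Weyl's theorem, the essential spectrum is invariant under compact perturbations.
sigma_ess(A + K) = sigma_ess(A) = {-8, -1, 9}
Sum = -8 + -1 + 9 = 0

0


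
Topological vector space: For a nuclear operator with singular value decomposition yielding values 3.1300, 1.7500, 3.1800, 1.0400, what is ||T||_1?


The nuclear norm is the sum of all singular values.
||T||_1 = 3.1300 + 1.7500 + 3.1800 + 1.0400
= 9.1000

9.1000


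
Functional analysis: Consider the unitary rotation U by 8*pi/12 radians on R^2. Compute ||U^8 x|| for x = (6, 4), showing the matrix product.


U is a rotation by theta = 8*pi/12
U^8 = rotation by 8*theta = 64*pi/12 = 16*pi/12 (mod 2*pi)
cos(16*pi/12) = -0.5000, sin(16*pi/12) = -0.8660
U^8 x = (-0.5000 * 6 - -0.8660 * 4, -0.8660 * 6 + -0.5000 * 4)
= (0.4641, -7.1962)
||U^8 x|| = sqrt(0.4641^2 + (-7.1962)^2) = sqrt(52.0000) = 7.2111

7.2111


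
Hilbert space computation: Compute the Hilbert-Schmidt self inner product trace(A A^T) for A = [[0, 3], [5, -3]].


trace(A * A^T) = sum of squares of all entries
= 0^2 + 3^2 + 5^2 + (-3)^2
= 0 + 9 + 25 + 9
= 43

43


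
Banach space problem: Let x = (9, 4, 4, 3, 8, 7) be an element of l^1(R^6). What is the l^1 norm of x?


The l^1 norm equals the sum of absolute values of all components.
||x||_1 = 9 + 4 + 4 + 3 + 8 + 7
= 35

35.0000


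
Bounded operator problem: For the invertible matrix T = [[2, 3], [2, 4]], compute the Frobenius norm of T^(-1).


det(T) = 2*4 - 3*2 = 2
T^(-1) = (1/2) * [[4, -3], [-2, 2]] = [[2.0000, -1.5000], [-1.0000, 1.0000]]
||T^(-1)||_F^2 = 2.0000^2 + (-1.5000)^2 + (-1.0000)^2 + 1.0000^2 = 8.2500
||T^(-1)||_F = sqrt(8.2500) = 2.8723

2.8723


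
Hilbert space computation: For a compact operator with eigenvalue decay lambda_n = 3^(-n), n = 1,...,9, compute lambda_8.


The eigenvalue formula gives lambda_8 = 1/3^8
= 1/6561
= 1.5242e-04

1.5242e-04


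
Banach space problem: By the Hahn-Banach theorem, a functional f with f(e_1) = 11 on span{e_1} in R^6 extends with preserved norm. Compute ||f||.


The norm of f is given by ||f|| = sup_{||x||=1} |f(x)|.
On span{e_1}, ||e_1|| = 1, so ||f|| = |f(e_1)| / ||e_1||
= |11| / 1 = 11.0000

11.0000


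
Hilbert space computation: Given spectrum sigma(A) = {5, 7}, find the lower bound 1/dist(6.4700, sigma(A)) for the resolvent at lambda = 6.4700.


dist(6.4700, {5, 7}) = min(|6.4700 - 5|, |6.4700 - 7|)
= min(1.4700, 0.5300) = 0.5300
Resolvent bound = 1/0.5300 = 1.8868

1.8868


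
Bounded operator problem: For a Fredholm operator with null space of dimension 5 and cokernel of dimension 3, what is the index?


The Fredholm index is defined as ind(T) = dim(ker T) - dim(coker T)
= 5 - 3
= 2

2


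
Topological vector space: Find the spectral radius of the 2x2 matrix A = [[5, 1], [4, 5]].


For a 2x2 matrix, eigenvalues satisfy lambda^2 - (trace)*lambda + det = 0
trace = 5 + 5 = 10
det = 5*5 - 1*4 = 21
discriminant = 10^2 - 4*(21) = 16
spectral radius = max |eigenvalue| = 7.0000

7.0000


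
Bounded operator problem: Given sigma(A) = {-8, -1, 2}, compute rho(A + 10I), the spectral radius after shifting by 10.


Spectrum of A + 10I = {2, 9, 12}
Spectral radius = max |lambda| over the shifted spectrum
= max(2, 9, 12) = 12

12


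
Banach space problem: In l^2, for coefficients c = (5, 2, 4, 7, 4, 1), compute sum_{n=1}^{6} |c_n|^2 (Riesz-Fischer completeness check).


sum |c_n|^2 = 5^2 + 2^2 + 4^2 + 7^2 + 4^2 + 1^2
= 25 + 4 + 16 + 49 + 16 + 1
= 111

111


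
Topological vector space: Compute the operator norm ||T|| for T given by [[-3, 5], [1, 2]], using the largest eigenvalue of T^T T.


A^T A = [[10, -13], [-13, 29]]
trace(A^T A) = 39, det(A^T A) = 121
discriminant = 39^2 - 4*121 = 1037
Largest eigenvalue of A^T A = (trace + sqrt(disc))/2 = 35.6012
||T|| = sqrt(35.6012) = 5.9667

5.9667


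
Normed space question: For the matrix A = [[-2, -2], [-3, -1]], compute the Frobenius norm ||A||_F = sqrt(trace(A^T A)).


||A||_F^2 = sum a_ij^2
= (-2)^2 + (-2)^2 + (-3)^2 + (-1)^2
= 4 + 4 + 9 + 1 = 18
||A||_F = sqrt(18) = 4.2426

4.2426


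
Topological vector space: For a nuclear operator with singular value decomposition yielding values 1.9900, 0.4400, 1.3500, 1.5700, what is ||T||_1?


The nuclear norm is the sum of all singular values.
||T||_1 = 1.9900 + 0.4400 + 1.3500 + 1.5700
= 5.3500

5.3500


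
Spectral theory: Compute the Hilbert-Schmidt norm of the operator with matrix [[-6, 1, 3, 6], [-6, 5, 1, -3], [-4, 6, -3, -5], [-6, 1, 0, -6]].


The Hilbert-Schmidt norm is sqrt(sum of squares of all entries).
Sum of squares = (-6)^2 + 1^2 + 3^2 + 6^2 + (-6)^2 + 5^2 + 1^2 + (-3)^2 + (-4)^2 + 6^2 + (-3)^2 + (-5)^2 + (-6)^2 + 1^2 + 0^2 + (-6)^2
= 36 + 1 + 9 + 36 + 36 + 25 + 1 + 9 + 16 + 36 + 9 + 25 + 36 + 1 + 0 + 36 = 312
||T||_HS = sqrt(312) = 17.6635

17.6635


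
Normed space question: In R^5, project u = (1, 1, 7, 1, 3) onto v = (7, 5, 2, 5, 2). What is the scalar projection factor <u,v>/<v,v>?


Computing <u,v> = 1*7 + 1*5 + 7*2 + 1*5 + 3*2 = 37
Computing <v,v> = 7^2 + 5^2 + 2^2 + 5^2 + 2^2 = 107
Projection coefficient = 37/107 = 0.3458

0.3458


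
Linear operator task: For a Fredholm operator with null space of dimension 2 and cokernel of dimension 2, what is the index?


The Fredholm index is defined as ind(T) = dim(ker T) - dim(coker T)
= 2 - 2
= 0

0


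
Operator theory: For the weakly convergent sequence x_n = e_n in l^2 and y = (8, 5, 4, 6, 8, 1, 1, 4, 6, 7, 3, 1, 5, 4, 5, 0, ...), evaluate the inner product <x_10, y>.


x_10 = e_10 is the standard basis vector with 1 in position 10.
<x_10, y> = y_10 = 7
As n -> infinity, <x_n, y> -> 0, confirming weak convergence of (x_n) to 0.

7


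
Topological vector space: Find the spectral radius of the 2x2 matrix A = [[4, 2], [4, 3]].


For a 2x2 matrix, eigenvalues satisfy lambda^2 - (trace)*lambda + det = 0
trace = 4 + 3 = 7
det = 4*3 - 2*4 = 4
discriminant = 7^2 - 4*(4) = 33
spectral radius = max |eigenvalue| = 6.3723

6.3723


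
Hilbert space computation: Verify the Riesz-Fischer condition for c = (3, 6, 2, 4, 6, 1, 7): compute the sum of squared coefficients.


sum |c_n|^2 = 3^2 + 6^2 + 2^2 + 4^2 + 6^2 + 1^2 + 7^2
= 9 + 36 + 4 + 16 + 36 + 1 + 49
= 151

151


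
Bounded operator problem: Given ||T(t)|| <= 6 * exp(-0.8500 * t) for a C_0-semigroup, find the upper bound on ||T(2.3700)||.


||T(2.3700)|| <= 6 * exp(-0.8500 * 2.3700)
= 6 * exp(-2.0145)
= 6 * 0.1334
= 0.8003

0.8003


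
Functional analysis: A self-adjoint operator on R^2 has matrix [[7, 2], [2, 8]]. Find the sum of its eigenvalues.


For a self-adjoint (symmetric) matrix, the eigenvalues are real.
The sum of eigenvalues equals the trace of the matrix.
trace = 7 + 8 = 15

15


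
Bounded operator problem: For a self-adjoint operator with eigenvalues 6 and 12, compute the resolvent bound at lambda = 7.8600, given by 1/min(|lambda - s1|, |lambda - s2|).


dist(7.8600, {6, 12}) = min(|7.8600 - 6|, |7.8600 - 12|)
= min(1.8600, 4.1400) = 1.8600
Resolvent bound = 1/1.8600 = 0.5376

0.5376


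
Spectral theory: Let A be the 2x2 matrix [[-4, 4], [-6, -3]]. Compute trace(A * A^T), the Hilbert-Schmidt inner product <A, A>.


trace(A * A^T) = sum of squares of all entries
= (-4)^2 + 4^2 + (-6)^2 + (-3)^2
= 16 + 16 + 36 + 9
= 77

77


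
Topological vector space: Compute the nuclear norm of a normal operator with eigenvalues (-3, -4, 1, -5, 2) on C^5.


For a normal operator, singular values equal |eigenvalues|.
Trace norm = sum |lambda_i| = 3 + 4 + 1 + 5 + 2
= 15

15


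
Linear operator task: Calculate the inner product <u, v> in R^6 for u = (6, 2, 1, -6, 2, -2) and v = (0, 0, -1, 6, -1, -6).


Computing the standard inner product <u, v> = sum u_i * v_i
= 6*0 + 2*0 + 1*-1 + -6*6 + 2*-1 + -2*-6
= 0 + 0 + -1 + -36 + -2 + 12
= -27

-27


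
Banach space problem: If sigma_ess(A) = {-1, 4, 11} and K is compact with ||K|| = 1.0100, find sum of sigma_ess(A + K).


By Weyl's theorem, the essential spectrum is invariant under compact perturbations.
sigma_ess(A + K) = sigma_ess(A) = {-1, 4, 11}
Sum = -1 + 4 + 11 = 14

14


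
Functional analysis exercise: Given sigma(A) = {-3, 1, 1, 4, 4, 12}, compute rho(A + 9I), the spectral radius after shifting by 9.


Spectrum of A + 9I = {6, 10, 10, 13, 13, 21}
Spectral radius = max |lambda| over the shifted spectrum
= max(6, 10, 10, 13, 13, 21) = 21

21


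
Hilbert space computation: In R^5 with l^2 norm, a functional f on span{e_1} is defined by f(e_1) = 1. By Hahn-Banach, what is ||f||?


The norm of f is given by ||f|| = sup_{||x||=1} |f(x)|.
On span{e_1}, ||e_1|| = 1, so ||f|| = |f(e_1)| / ||e_1||
= |1| / 1 = 1.0000

1.0000


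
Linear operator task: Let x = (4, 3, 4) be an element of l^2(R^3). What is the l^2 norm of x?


The l^2 norm = (sum |x_i|^2)^(1/2)
Sum of 2th powers = 16 + 9 + 16 = 41
||x||_2 = (41)^(1/2) = 6.4031

6.4031


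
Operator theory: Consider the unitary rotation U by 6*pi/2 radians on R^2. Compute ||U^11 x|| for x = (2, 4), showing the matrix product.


U is a rotation by theta = 6*pi/2
U^11 = rotation by 11*theta = 66*pi/2 = 2*pi/2 (mod 2*pi)
cos(2*pi/2) = -1.0000, sin(2*pi/2) = 0.0000
U^11 x = (-1.0000 * 2 - 0.0000 * 4, 0.0000 * 2 + -1.0000 * 4)
= (-2.0000, -4.0000)
||U^11 x|| = sqrt((-2.0000)^2 + (-4.0000)^2) = sqrt(20.0000) = 4.4721

4.4721


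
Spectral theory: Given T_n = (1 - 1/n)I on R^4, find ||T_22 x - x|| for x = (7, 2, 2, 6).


T_22 x - x = (1 - 1/22)x - x = -x/22
||x|| = sqrt(93) = 9.6437
||T_22 x - x|| = ||x||/22 = 9.6437/22 = 0.4383

0.4383


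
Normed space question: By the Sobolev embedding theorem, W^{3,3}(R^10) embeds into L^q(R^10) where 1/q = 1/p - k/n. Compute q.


Using the Sobolev embedding formula: 1/q = 1/p - k/n
1/q = 1/3 - 3/10 = 1/30
q = 1/(1/30) = 30

30.0000


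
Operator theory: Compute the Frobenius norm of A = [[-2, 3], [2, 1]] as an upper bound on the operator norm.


||A||_F^2 = sum a_ij^2
= (-2)^2 + 3^2 + 2^2 + 1^2
= 4 + 9 + 4 + 1 = 18
||A||_F = sqrt(18) = 4.2426

4.2426


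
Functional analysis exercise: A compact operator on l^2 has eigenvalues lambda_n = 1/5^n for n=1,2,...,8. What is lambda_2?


The eigenvalue formula gives lambda_2 = 1/5^2
= 1/25
= 0.0400

0.0400


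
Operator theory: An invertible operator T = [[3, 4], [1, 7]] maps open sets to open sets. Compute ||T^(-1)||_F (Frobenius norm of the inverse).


det(T) = 3*7 - 4*1 = 17
T^(-1) = (1/17) * [[7, -4], [-1, 3]] = [[0.4118, -0.2353], [-0.0588, 0.1765]]
||T^(-1)||_F^2 = 0.4118^2 + (-0.2353)^2 + (-0.0588)^2 + 0.1765^2 = 0.2595
||T^(-1)||_F = sqrt(0.2595) = 0.5094

0.5094


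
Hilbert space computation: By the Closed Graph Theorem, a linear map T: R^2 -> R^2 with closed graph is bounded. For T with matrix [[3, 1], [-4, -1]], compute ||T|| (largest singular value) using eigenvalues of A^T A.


A^T A = [[25, 7], [7, 2]]
trace(A^T A) = 27, det(A^T A) = 1
discriminant = 27^2 - 4*1 = 725
Largest eigenvalue of A^T A = (trace + sqrt(disc))/2 = 26.9629
||T|| = sqrt(26.9629) = 5.1926

5.1926


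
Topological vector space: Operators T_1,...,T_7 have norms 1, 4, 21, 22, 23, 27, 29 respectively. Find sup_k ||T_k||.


By the Uniform Boundedness Principle, the supremum of norms is finite.
sup_k ||T_k|| = max(1, 4, 21, 22, 23, 27, 29) = 29

29


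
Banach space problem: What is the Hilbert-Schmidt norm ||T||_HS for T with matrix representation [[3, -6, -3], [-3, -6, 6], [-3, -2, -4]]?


The Hilbert-Schmidt norm is sqrt(sum of squares of all entries).
Sum of squares = 3^2 + (-6)^2 + (-3)^2 + (-3)^2 + (-6)^2 + 6^2 + (-3)^2 + (-2)^2 + (-4)^2
= 9 + 36 + 9 + 9 + 36 + 36 + 9 + 4 + 16 = 164
||T||_HS = sqrt(164) = 12.8062

12.8062


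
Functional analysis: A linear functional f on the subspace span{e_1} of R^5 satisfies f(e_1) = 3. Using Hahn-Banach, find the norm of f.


The norm of f is given by ||f|| = sup_{||x||=1} |f(x)|.
On span{e_1}, ||e_1|| = 1, so ||f|| = |f(e_1)| / ||e_1||
= |3| / 1 = 3.0000

3.0000


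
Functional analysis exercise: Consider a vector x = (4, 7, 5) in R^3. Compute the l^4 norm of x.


The l^4 norm = (sum |x_i|^4)^(1/4)
Sum of 4th powers = 256 + 2401 + 625 = 3282
||x||_4 = (3282)^(1/4) = 7.5689

7.5689


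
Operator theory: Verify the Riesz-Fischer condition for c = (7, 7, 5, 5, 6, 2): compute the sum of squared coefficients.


sum |c_n|^2 = 7^2 + 7^2 + 5^2 + 5^2 + 6^2 + 2^2
= 49 + 49 + 25 + 25 + 36 + 4
= 188

188


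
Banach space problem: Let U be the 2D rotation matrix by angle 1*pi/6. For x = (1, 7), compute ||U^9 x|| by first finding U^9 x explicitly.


U is a rotation by theta = 1*pi/6
U^9 = rotation by 9*theta = 9*pi/6
cos(9*pi/6) = 0.0000, sin(9*pi/6) = -1.0000
U^9 x = (0.0000 * 1 - -1.0000 * 7, -1.0000 * 1 + 0.0000 * 7)
= (7.0000, -1.0000)
||U^9 x|| = sqrt(7.0000^2 + (-1.0000)^2) = sqrt(50.0000) = 7.0711

7.0711


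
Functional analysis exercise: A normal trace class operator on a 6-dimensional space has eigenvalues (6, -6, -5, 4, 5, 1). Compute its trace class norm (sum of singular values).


For a normal operator, singular values equal |eigenvalues|.
Trace norm = sum |lambda_i| = 6 + 6 + 5 + 4 + 5 + 1
= 27

27


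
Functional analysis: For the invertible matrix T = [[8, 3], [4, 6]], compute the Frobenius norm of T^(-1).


det(T) = 8*6 - 3*4 = 36
T^(-1) = (1/36) * [[6, -3], [-4, 8]] = [[0.1667, -0.0833], [-0.1111, 0.2222]]
||T^(-1)||_F^2 = 0.1667^2 + (-0.0833)^2 + (-0.1111)^2 + 0.2222^2 = 0.0965
||T^(-1)||_F = sqrt(0.0965) = 0.3106

0.3106


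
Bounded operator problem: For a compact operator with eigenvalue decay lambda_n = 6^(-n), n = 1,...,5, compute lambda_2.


The eigenvalue formula gives lambda_2 = 1/6^2
= 1/36
= 0.0278

0.0278


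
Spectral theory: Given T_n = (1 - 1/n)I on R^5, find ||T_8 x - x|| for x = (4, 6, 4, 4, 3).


T_8 x - x = (1 - 1/8)x - x = -x/8
||x|| = sqrt(93) = 9.6437
||T_8 x - x|| = ||x||/8 = 9.6437/8 = 1.2055

1.2055


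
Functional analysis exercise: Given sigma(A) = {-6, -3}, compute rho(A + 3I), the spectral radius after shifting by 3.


Spectrum of A + 3I = {-3, 0}
Spectral radius = max |lambda| over the shifted spectrum
= max(3, 0) = 3

3


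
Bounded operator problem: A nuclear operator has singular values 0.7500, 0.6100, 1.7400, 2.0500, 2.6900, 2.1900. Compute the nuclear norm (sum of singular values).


The nuclear norm is the sum of all singular values.
||T||_1 = 0.7500 + 0.6100 + 1.7400 + 2.0500 + 2.6900 + 2.1900
= 10.0300

10.0300


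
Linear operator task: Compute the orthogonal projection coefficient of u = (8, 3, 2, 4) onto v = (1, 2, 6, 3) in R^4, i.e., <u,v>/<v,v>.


Computing <u,v> = 8*1 + 3*2 + 2*6 + 4*3 = 38
Computing <v,v> = 1^2 + 2^2 + 6^2 + 3^2 = 50
Projection coefficient = 38/50 = 0.7600

0.7600


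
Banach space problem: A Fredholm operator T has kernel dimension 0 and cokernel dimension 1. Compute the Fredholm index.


The Fredholm index is defined as ind(T) = dim(ker T) - dim(coker T)
= 0 - 1
= -1

-1


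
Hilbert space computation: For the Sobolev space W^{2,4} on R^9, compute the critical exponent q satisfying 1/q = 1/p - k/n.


Using the Sobolev embedding formula: 1/q = 1/p - k/n
1/q = 1/4 - 2/9 = 1/36
q = 1/(1/36) = 36

36.0000


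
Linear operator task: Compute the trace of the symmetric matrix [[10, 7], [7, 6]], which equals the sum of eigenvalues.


For a self-adjoint (symmetric) matrix, the eigenvalues are real.
The sum of eigenvalues equals the trace of the matrix.
trace = 10 + 6 = 16

16


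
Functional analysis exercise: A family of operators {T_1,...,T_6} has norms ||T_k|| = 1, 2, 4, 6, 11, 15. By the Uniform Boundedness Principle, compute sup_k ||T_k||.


By the Uniform Boundedness Principle, the supremum of norms is finite.
sup_k ||T_k|| = max(1, 2, 4, 6, 11, 15) = 15

15


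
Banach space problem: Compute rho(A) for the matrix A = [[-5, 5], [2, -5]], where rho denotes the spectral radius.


For a 2x2 matrix, eigenvalues satisfy lambda^2 - (trace)*lambda + det = 0
trace = -5 + -5 = -10
det = -5*-5 - 5*2 = 15
discriminant = (-10)^2 - 4*(15) = 40
spectral radius = max |eigenvalue| = 8.1623

8.1623


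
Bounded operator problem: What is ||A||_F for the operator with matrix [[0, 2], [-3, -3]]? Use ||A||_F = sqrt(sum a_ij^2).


||A||_F^2 = sum a_ij^2
= 0^2 + 2^2 + (-3)^2 + (-3)^2
= 0 + 4 + 9 + 9 = 22
||A||_F = sqrt(22) = 4.6904

4.6904


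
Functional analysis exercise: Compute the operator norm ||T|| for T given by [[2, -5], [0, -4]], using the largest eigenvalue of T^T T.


A^T A = [[4, -10], [-10, 41]]
trace(A^T A) = 45, det(A^T A) = 64
discriminant = 45^2 - 4*64 = 1769
Largest eigenvalue of A^T A = (trace + sqrt(disc))/2 = 43.5297
||T|| = sqrt(43.5297) = 6.5977

6.5977


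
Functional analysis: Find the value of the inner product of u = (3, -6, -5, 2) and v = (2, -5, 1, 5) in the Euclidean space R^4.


Computing the standard inner product <u, v> = sum u_i * v_i
= 3*2 + -6*-5 + -5*1 + 2*5
= 6 + 30 + -5 + 10
= 41

41


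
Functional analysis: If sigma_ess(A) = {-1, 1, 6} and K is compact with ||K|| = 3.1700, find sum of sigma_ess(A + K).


By Weyl's theorem, the essential spectrum is invariant under compact perturbations.
sigma_ess(A + K) = sigma_ess(A) = {-1, 1, 6}
Sum = -1 + 1 + 6 = 6

6


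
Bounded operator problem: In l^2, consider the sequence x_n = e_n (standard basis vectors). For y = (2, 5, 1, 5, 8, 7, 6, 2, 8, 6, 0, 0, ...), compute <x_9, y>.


x_9 = e_9 is the standard basis vector with 1 in position 9.
<x_9, y> = y_9 = 8
As n -> infinity, <x_n, y> -> 0, confirming weak convergence of (x_n) to 0.

8


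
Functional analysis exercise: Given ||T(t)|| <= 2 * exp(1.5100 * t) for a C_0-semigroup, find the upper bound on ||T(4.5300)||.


||T(4.5300)|| <= 2 * exp(1.5100 * 4.5300)
= 2 * exp(6.8403)
= 2 * 934.7695
= 1869.5390

1869.5390


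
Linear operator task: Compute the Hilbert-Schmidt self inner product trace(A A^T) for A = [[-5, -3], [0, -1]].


trace(A * A^T) = sum of squares of all entries
= (-5)^2 + (-3)^2 + 0^2 + (-1)^2
= 25 + 9 + 0 + 1
= 35

35


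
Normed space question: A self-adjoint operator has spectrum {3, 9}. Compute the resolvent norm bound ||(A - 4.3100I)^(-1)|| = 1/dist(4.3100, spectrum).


dist(4.3100, {3, 9}) = min(|4.3100 - 3|, |4.3100 - 9|)
= min(1.3100, 4.6900) = 1.3100
Resolvent bound = 1/1.3100 = 0.7634

0.7634


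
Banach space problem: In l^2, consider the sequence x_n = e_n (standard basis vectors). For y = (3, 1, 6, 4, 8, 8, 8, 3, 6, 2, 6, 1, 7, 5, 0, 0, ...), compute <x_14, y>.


x_14 = e_14 is the standard basis vector with 1 in position 14.
<x_14, y> = y_14 = 5
As n -> infinity, <x_n, y> -> 0, confirming weak convergence of (x_n) to 0.

5


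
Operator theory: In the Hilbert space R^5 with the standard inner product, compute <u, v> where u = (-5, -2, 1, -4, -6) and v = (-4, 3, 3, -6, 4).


Computing the standard inner product <u, v> = sum u_i * v_i
= -5*-4 + -2*3 + 1*3 + -4*-6 + -6*4
= 20 + -6 + 3 + 24 + -24
= 17

17


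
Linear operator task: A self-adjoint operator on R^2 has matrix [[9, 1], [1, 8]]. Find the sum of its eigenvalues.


For a self-adjoint (symmetric) matrix, the eigenvalues are real.
The sum of eigenvalues equals the trace of the matrix.
trace = 9 + 8 = 17

17


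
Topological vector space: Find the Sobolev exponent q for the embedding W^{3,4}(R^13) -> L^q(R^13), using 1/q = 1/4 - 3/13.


Using the Sobolev embedding formula: 1/q = 1/p - k/n
1/q = 1/4 - 3/13 = 1/52
q = 1/(1/52) = 52

52.0000


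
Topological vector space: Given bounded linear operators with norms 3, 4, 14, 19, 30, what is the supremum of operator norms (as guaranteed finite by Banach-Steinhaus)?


By the Uniform Boundedness Principle, the supremum of norms is finite.
sup_k ||T_k|| = max(3, 4, 14, 19, 30) = 30

30


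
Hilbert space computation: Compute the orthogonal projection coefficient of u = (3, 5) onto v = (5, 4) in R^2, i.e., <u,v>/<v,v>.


Computing <u,v> = 3*5 + 5*4 = 35
Computing <v,v> = 5^2 + 4^2 = 41
Projection coefficient = 35/41 = 0.8537

0.8537


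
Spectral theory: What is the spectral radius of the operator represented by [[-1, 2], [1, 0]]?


For a 2x2 matrix, eigenvalues satisfy lambda^2 - (trace)*lambda + det = 0
trace = -1 + 0 = -1
det = -1*0 - 2*1 = -2
discriminant = (-1)^2 - 4*(-2) = 9
spectral radius = max |eigenvalue| = 2.0000

2.0000


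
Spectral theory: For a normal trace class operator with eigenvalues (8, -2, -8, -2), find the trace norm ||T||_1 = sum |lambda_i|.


For a normal operator, singular values equal |eigenvalues|.
Trace norm = sum |lambda_i| = 8 + 2 + 8 + 2
= 20

20


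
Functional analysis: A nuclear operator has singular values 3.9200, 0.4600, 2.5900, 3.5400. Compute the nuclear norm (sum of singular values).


The nuclear norm is the sum of all singular values.
||T||_1 = 3.9200 + 0.4600 + 2.5900 + 3.5400
= 10.5100

10.5100


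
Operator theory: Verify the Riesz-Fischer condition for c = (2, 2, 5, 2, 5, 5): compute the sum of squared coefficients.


sum |c_n|^2 = 2^2 + 2^2 + 5^2 + 2^2 + 5^2 + 5^2
= 4 + 4 + 25 + 4 + 25 + 25
= 87

87


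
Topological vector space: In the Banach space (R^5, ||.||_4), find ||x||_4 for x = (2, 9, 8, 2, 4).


The l^4 norm = (sum |x_i|^4)^(1/4)
Sum of 4th powers = 16 + 6561 + 4096 + 16 + 256 = 10945
||x||_4 = (10945)^(1/4) = 10.2283

10.2283


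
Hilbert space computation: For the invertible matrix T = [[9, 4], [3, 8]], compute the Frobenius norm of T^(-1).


det(T) = 9*8 - 4*3 = 60
T^(-1) = (1/60) * [[8, -4], [-3, 9]] = [[0.1333, -0.0667], [-0.0500, 0.1500]]
||T^(-1)||_F^2 = 0.1333^2 + (-0.0667)^2 + (-0.0500)^2 + 0.1500^2 = 0.0472
||T^(-1)||_F = sqrt(0.0472) = 0.2173

0.2173


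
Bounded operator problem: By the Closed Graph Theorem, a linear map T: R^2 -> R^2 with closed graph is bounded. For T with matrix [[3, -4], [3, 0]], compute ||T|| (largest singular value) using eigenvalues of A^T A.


A^T A = [[18, -12], [-12, 16]]
trace(A^T A) = 34, det(A^T A) = 144
discriminant = 34^2 - 4*144 = 580
Largest eigenvalue of A^T A = (trace + sqrt(disc))/2 = 29.0416
||T|| = sqrt(29.0416) = 5.3890

5.3890


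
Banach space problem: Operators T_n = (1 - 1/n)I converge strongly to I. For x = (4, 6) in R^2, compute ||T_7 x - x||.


T_7 x - x = (1 - 1/7)x - x = -x/7
||x|| = sqrt(52) = 7.2111
||T_7 x - x|| = ||x||/7 = 7.2111/7 = 1.0302

1.0302


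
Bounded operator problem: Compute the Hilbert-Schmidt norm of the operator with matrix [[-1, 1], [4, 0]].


The Hilbert-Schmidt norm is sqrt(sum of squares of all entries).
Sum of squares = (-1)^2 + 1^2 + 4^2 + 0^2
= 1 + 1 + 16 + 0 = 18
||T||_HS = sqrt(18) = 4.2426

4.2426


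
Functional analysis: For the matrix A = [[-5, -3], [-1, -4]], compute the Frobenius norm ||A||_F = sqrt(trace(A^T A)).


||A||_F^2 = sum a_ij^2
= (-5)^2 + (-3)^2 + (-1)^2 + (-4)^2
= 25 + 9 + 1 + 16 = 51
||A||_F = sqrt(51) = 7.1414

7.1414


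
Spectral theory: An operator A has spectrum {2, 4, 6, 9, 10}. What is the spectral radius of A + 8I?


Spectrum of A + 8I = {10, 12, 14, 17, 18}
Spectral radius = max |lambda| over the shifted spectrum
= max(10, 12, 14, 17, 18) = 18

18


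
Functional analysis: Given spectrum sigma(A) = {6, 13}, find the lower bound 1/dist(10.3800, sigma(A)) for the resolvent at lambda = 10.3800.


dist(10.3800, {6, 13}) = min(|10.3800 - 6|, |10.3800 - 13|)
= min(4.3800, 2.6200) = 2.6200
Resolvent bound = 1/2.6200 = 0.3817

0.3817


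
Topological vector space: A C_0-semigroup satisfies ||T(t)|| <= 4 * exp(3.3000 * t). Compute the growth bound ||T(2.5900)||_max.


||T(2.5900)|| <= 4 * exp(3.3000 * 2.5900)
= 4 * exp(8.5470)
= 4 * 5151.2774
= 20605.1096

20605.1096


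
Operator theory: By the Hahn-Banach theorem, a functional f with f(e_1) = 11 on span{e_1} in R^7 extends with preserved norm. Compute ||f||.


The norm of f is given by ||f|| = sup_{||x||=1} |f(x)|.
On span{e_1}, ||e_1|| = 1, so ||f|| = |f(e_1)| / ||e_1||
= |11| / 1 = 11.0000

11.0000


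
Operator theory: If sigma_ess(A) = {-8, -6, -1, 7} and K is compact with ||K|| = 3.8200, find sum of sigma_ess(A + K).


By Weyl's theorem, the essential spectrum is invariant under compact perturbations.
sigma_ess(A + K) = sigma_ess(A) = {-8, -6, -1, 7}
Sum = -8 + -6 + -1 + 7 = -8

-8


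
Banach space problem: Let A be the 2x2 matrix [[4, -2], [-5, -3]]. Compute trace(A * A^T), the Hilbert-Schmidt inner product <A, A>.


trace(A * A^T) = sum of squares of all entries
= 4^2 + (-2)^2 + (-5)^2 + (-3)^2
= 16 + 4 + 25 + 9
= 54

54


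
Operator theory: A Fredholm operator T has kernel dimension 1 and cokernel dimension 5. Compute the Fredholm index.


The Fredholm index is defined as ind(T) = dim(ker T) - dim(coker T)
= 1 - 5
= -4

-4


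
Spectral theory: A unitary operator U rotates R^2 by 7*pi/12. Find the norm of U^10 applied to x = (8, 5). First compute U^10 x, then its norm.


U is a rotation by theta = 7*pi/12
U^10 = rotation by 10*theta = 70*pi/12 = 22*pi/12 (mod 2*pi)
cos(22*pi/12) = 0.8660, sin(22*pi/12) = -0.5000
U^10 x = (0.8660 * 8 - -0.5000 * 5, -0.5000 * 8 + 0.8660 * 5)
= (9.4282, 0.3301)
||U^10 x|| = sqrt(9.4282^2 + 0.3301^2) = sqrt(89.0000) = 9.4340

9.4340


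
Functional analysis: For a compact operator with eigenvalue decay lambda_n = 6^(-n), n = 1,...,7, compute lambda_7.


The eigenvalue formula gives lambda_7 = 1/6^7
= 1/279936
= 3.5722e-06

3.5722e-06


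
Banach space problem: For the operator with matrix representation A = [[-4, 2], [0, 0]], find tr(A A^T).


trace(A * A^T) = sum of squares of all entries
= (-4)^2 + 2^2 + 0^2 + 0^2
= 16 + 4 + 0 + 0
= 20

20


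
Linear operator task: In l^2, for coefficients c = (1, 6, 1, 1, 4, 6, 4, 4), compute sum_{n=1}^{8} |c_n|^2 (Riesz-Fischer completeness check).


sum |c_n|^2 = 1^2 + 6^2 + 1^2 + 1^2 + 4^2 + 6^2 + 4^2 + 4^2
= 1 + 36 + 1 + 1 + 16 + 36 + 16 + 16
= 123

123


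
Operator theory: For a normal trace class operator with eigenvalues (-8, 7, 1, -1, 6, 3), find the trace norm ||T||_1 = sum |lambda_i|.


For a normal operator, singular values equal |eigenvalues|.
Trace norm = sum |lambda_i| = 8 + 7 + 1 + 1 + 6 + 3
= 26

26


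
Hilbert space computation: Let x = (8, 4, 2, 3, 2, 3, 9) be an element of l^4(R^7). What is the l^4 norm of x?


The l^4 norm = (sum |x_i|^4)^(1/4)
Sum of 4th powers = 4096 + 256 + 16 + 81 + 16 + 81 + 6561 = 11107
||x||_4 = (11107)^(1/4) = 10.2660

10.2660


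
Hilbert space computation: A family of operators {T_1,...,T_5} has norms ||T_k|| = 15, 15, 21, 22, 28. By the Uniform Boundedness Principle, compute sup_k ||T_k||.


By the Uniform Boundedness Principle, the supremum of norms is finite.
sup_k ||T_k|| = max(15, 15, 21, 22, 28) = 28

28


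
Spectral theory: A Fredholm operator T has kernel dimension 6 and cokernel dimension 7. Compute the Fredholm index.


The Fredholm index is defined as ind(T) = dim(ker T) - dim(coker T)
= 6 - 7
= -1

-1


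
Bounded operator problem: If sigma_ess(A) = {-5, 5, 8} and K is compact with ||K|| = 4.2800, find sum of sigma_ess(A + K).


By Weyl's theorem, the essential spectrum is invariant under compact perturbations.
sigma_ess(A + K) = sigma_ess(A) = {-5, 5, 8}
Sum = -5 + 5 + 8 = 8

8


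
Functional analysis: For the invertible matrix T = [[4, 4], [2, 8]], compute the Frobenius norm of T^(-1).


det(T) = 4*8 - 4*2 = 24
T^(-1) = (1/24) * [[8, -4], [-2, 4]] = [[0.3333, -0.1667], [-0.0833, 0.1667]]
||T^(-1)||_F^2 = 0.3333^2 + (-0.1667)^2 + (-0.0833)^2 + 0.1667^2 = 0.1736
||T^(-1)||_F = sqrt(0.1736) = 0.4167

0.4167


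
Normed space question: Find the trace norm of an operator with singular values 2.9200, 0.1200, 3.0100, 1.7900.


The nuclear norm is the sum of all singular values.
||T||_1 = 2.9200 + 0.1200 + 3.0100 + 1.7900
= 7.8400

7.8400


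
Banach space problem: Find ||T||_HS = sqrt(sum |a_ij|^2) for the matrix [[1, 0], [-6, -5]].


The Hilbert-Schmidt norm is sqrt(sum of squares of all entries).
Sum of squares = 1^2 + 0^2 + (-6)^2 + (-5)^2
= 1 + 0 + 36 + 25 = 62
||T||_HS = sqrt(62) = 7.8740

7.8740


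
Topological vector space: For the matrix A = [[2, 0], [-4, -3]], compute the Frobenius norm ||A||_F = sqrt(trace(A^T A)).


||A||_F^2 = sum a_ij^2
= 2^2 + 0^2 + (-4)^2 + (-3)^2
= 4 + 0 + 16 + 9 = 29
||A||_F = sqrt(29) = 5.3852

5.3852


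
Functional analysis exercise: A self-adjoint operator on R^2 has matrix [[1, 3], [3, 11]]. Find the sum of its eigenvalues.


For a self-adjoint (symmetric) matrix, the eigenvalues are real.
The sum of eigenvalues equals the trace of the matrix.
trace = 1 + 11 = 12

12


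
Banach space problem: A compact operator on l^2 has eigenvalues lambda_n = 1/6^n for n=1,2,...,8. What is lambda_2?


The eigenvalue formula gives lambda_2 = 1/6^2
= 1/36
= 0.0278

0.0278


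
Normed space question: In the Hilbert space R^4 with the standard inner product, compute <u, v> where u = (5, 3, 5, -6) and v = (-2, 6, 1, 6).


Computing the standard inner product <u, v> = sum u_i * v_i
= 5*-2 + 3*6 + 5*1 + -6*6
= -10 + 18 + 5 + -36
= -23

-23


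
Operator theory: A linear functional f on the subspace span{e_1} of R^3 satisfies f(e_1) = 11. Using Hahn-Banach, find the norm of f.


The norm of f is given by ||f|| = sup_{||x||=1} |f(x)|.
On span{e_1}, ||e_1|| = 1, so ||f|| = |f(e_1)| / ||e_1||
= |11| / 1 = 11.0000

11.0000


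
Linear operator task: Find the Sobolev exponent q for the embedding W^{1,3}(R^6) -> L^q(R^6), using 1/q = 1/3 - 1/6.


Using the Sobolev embedding formula: 1/q = 1/p - k/n
1/q = 1/3 - 1/6 = 1/6
q = 1/(1/6) = 6

6.0000


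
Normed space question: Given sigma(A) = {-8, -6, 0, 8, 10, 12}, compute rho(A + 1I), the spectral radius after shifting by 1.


Spectrum of A + 1I = {-7, -5, 1, 9, 11, 13}
Spectral radius = max |lambda| over the shifted spectrum
= max(7, 5, 1, 9, 11, 13) = 13

13


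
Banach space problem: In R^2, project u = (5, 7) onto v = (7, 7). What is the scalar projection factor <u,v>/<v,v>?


Computing <u,v> = 5*7 + 7*7 = 84
Computing <v,v> = 7^2 + 7^2 = 98
Projection coefficient = 84/98 = 0.8571

0.8571


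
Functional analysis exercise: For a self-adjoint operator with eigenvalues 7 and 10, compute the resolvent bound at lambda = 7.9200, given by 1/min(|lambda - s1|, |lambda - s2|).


dist(7.9200, {7, 10}) = min(|7.9200 - 7|, |7.9200 - 10|)
= min(0.9200, 2.0800) = 0.9200
Resolvent bound = 1/0.9200 = 1.0870

1.0870


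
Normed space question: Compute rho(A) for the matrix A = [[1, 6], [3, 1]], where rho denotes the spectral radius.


For a 2x2 matrix, eigenvalues satisfy lambda^2 - (trace)*lambda + det = 0
trace = 1 + 1 = 2
det = 1*1 - 6*3 = -17
discriminant = 2^2 - 4*(-17) = 72
spectral radius = max |eigenvalue| = 5.2426

5.2426


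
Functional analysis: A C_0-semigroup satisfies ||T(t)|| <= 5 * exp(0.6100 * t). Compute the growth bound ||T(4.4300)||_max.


||T(4.4300)|| <= 5 * exp(0.6100 * 4.4300)
= 5 * exp(2.7023)
= 5 * 14.9140
= 74.5700

74.5700


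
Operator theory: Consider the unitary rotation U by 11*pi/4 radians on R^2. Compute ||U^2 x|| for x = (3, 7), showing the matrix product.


U is a rotation by theta = 11*pi/4
U^2 = rotation by 2*theta = 22*pi/4 = 6*pi/4 (mod 2*pi)
cos(6*pi/4) = 0.0000, sin(6*pi/4) = -1.0000
U^2 x = (0.0000 * 3 - -1.0000 * 7, -1.0000 * 3 + 0.0000 * 7)
= (7.0000, -3.0000)
||U^2 x|| = sqrt(7.0000^2 + (-3.0000)^2) = sqrt(58.0000) = 7.6158

7.6158


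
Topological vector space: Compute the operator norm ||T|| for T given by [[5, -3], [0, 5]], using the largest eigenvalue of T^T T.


A^T A = [[25, -15], [-15, 34]]
trace(A^T A) = 59, det(A^T A) = 625
discriminant = 59^2 - 4*625 = 981
Largest eigenvalue of A^T A = (trace + sqrt(disc))/2 = 45.1605
||T|| = sqrt(45.1605) = 6.7202

6.7202


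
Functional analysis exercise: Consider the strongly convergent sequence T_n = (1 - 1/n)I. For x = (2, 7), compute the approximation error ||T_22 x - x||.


T_22 x - x = (1 - 1/22)x - x = -x/22
||x|| = sqrt(53) = 7.2801
||T_22 x - x|| = ||x||/22 = 7.2801/22 = 0.3309

0.3309


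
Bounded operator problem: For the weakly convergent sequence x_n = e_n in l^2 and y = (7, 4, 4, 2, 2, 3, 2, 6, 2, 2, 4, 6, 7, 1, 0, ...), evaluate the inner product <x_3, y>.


x_3 = e_3 is the standard basis vector with 1 in position 3.
<x_3, y> = y_3 = 4
As n -> infinity, <x_n, y> -> 0, confirming weak convergence of (x_n) to 0.

4


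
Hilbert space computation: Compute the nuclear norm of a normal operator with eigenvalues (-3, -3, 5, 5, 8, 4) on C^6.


For a normal operator, singular values equal |eigenvalues|.
Trace norm = sum |lambda_i| = 3 + 3 + 5 + 5 + 8 + 4
= 28

28


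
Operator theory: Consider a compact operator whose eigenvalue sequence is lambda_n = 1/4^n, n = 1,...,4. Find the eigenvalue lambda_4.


The eigenvalue formula gives lambda_4 = 1/4^4
= 1/256
= 0.0039

0.0039


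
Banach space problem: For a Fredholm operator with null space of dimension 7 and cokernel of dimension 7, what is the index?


The Fredholm index is defined as ind(T) = dim(ker T) - dim(coker T)
= 7 - 7
= 0

0


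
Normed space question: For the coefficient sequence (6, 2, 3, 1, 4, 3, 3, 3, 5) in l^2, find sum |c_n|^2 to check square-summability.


sum |c_n|^2 = 6^2 + 2^2 + 3^2 + 1^2 + 4^2 + 3^2 + 3^2 + 3^2 + 5^2
= 36 + 4 + 9 + 1 + 16 + 9 + 9 + 9 + 25
= 118

118


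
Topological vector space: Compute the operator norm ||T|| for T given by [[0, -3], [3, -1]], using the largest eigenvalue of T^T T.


A^T A = [[9, -3], [-3, 10]]
trace(A^T A) = 19, det(A^T A) = 81
discriminant = 19^2 - 4*81 = 37
Largest eigenvalue of A^T A = (trace + sqrt(disc))/2 = 12.5414
||T|| = sqrt(12.5414) = 3.5414

3.5414


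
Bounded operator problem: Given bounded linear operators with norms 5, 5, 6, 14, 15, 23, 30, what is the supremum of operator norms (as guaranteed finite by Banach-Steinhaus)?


By the Uniform Boundedness Principle, the supremum of norms is finite.
sup_k ||T_k|| = max(5, 5, 6, 14, 15, 23, 30) = 30

30


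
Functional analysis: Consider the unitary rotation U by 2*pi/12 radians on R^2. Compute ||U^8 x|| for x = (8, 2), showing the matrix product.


U is a rotation by theta = 2*pi/12
U^8 = rotation by 8*theta = 16*pi/12
cos(16*pi/12) = -0.5000, sin(16*pi/12) = -0.8660
U^8 x = (-0.5000 * 8 - -0.8660 * 2, -0.8660 * 8 + -0.5000 * 2)
= (-2.2679, -7.9282)
||U^8 x|| = sqrt((-2.2679)^2 + (-7.9282)^2) = sqrt(68.0000) = 8.2462

8.2462


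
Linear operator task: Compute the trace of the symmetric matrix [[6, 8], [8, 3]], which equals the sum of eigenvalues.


For a self-adjoint (symmetric) matrix, the eigenvalues are real.
The sum of eigenvalues equals the trace of the matrix.
trace = 6 + 3 = 9

9


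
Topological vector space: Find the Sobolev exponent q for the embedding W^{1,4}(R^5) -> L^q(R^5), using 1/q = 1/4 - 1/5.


Using the Sobolev embedding formula: 1/q = 1/p - k/n
1/q = 1/4 - 1/5 = 1/20
q = 1/(1/20) = 20

20.0000


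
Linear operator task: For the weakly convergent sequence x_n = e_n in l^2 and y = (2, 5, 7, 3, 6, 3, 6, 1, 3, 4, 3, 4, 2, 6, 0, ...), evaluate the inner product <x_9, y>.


x_9 = e_9 is the standard basis vector with 1 in position 9.
<x_9, y> = y_9 = 3
As n -> infinity, <x_n, y> -> 0, confirming weak convergence of (x_n) to 0.

3


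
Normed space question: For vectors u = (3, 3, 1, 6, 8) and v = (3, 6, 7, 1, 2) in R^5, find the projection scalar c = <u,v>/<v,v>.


Computing <u,v> = 3*3 + 3*6 + 1*7 + 6*1 + 8*2 = 56
Computing <v,v> = 3^2 + 6^2 + 7^2 + 1^2 + 2^2 = 99
Projection coefficient = 56/99 = 0.5657

0.5657


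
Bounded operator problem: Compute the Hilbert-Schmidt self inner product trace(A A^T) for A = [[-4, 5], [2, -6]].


trace(A * A^T) = sum of squares of all entries
= (-4)^2 + 5^2 + 2^2 + (-6)^2
= 16 + 25 + 4 + 36
= 81

81


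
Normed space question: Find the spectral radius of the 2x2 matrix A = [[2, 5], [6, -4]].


For a 2x2 matrix, eigenvalues satisfy lambda^2 - (trace)*lambda + det = 0
trace = 2 + -4 = -2
det = 2*-4 - 5*6 = -38
discriminant = (-2)^2 - 4*(-38) = 156
spectral radius = max |eigenvalue| = 7.2450

7.2450


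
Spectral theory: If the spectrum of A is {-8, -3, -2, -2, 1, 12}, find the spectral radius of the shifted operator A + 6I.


Spectrum of A + 6I = {-2, 3, 4, 4, 7, 18}
Spectral radius = max |lambda| over the shifted spectrum
= max(2, 3, 4, 4, 7, 18) = 18

18


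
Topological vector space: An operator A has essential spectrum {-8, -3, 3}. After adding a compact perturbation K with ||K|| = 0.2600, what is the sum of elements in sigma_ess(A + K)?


By Weyl's theorem, the essential spectrum is invariant under compact perturbations.
sigma_ess(A + K) = sigma_ess(A) = {-8, -3, 3}
Sum = -8 + -3 + 3 = -8

-8


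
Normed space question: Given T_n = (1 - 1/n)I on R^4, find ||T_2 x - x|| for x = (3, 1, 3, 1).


T_2 x - x = (1 - 1/2)x - x = -x/2
||x|| = sqrt(20) = 4.4721
||T_2 x - x|| = ||x||/2 = 4.4721/2 = 2.2361

2.2361


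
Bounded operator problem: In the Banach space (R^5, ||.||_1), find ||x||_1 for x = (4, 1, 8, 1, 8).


The l^1 norm equals the sum of absolute values of all components.
||x||_1 = 4 + 1 + 8 + 1 + 8
= 22

22.0000


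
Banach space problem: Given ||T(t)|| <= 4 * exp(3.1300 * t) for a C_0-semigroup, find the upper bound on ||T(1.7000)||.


||T(1.7000)|| <= 4 * exp(3.1300 * 1.7000)
= 4 * exp(5.3210)
= 4 * 204.5884
= 818.3535

818.3535


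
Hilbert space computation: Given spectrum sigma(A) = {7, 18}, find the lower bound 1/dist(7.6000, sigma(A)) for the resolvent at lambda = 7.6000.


dist(7.6000, {7, 18}) = min(|7.6000 - 7|, |7.6000 - 18|)
= min(0.6000, 10.4000) = 0.6000
Resolvent bound = 1/0.6000 = 1.6667

1.6667


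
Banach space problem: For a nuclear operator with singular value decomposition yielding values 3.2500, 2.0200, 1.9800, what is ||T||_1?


The nuclear norm is the sum of all singular values.
||T||_1 = 3.2500 + 2.0200 + 1.9800
= 7.2500

7.2500


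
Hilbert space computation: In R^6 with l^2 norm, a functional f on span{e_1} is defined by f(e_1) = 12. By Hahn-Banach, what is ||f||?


The norm of f is given by ||f|| = sup_{||x||=1} |f(x)|.
On span{e_1}, ||e_1|| = 1, so ||f|| = |f(e_1)| / ||e_1||
= |12| / 1 = 12.0000

12.0000


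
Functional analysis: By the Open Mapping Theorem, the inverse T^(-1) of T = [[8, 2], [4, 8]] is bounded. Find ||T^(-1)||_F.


det(T) = 8*8 - 2*4 = 56
T^(-1) = (1/56) * [[8, -2], [-4, 8]] = [[0.1429, -0.0357], [-0.0714, 0.1429]]
||T^(-1)||_F^2 = 0.1429^2 + (-0.0357)^2 + (-0.0714)^2 + 0.1429^2 = 0.0472
||T^(-1)||_F = sqrt(0.0472) = 0.2172

0.2172
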